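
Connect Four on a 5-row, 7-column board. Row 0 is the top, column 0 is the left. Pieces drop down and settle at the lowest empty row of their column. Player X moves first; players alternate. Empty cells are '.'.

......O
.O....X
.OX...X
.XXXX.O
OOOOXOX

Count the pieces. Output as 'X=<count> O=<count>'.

X=9 O=9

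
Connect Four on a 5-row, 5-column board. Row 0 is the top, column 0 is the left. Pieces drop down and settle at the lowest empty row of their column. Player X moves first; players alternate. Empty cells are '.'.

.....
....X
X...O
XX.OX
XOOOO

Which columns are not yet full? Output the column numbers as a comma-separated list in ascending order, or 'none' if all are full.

Answer: 0,1,2,3,4

Derivation:
col 0: top cell = '.' → open
col 1: top cell = '.' → open
col 2: top cell = '.' → open
col 3: top cell = '.' → open
col 4: top cell = '.' → open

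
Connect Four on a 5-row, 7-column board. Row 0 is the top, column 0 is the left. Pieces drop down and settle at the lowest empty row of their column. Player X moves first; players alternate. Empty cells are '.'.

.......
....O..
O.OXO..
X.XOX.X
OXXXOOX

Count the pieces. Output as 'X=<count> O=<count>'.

X=9 O=8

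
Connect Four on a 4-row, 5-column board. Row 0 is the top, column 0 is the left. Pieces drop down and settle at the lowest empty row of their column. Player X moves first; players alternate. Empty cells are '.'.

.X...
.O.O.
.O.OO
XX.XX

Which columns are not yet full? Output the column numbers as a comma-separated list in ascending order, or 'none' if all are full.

col 0: top cell = '.' → open
col 1: top cell = 'X' → FULL
col 2: top cell = '.' → open
col 3: top cell = '.' → open
col 4: top cell = '.' → open

Answer: 0,2,3,4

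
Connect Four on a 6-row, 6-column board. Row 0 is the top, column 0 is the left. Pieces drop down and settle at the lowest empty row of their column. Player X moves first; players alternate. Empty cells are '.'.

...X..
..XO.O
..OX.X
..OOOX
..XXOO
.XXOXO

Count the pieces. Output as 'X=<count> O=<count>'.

X=10 O=10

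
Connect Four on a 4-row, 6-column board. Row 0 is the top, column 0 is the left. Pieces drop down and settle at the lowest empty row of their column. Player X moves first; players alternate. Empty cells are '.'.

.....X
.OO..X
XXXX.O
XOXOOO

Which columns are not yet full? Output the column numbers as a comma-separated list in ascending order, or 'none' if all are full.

Answer: 0,1,2,3,4

Derivation:
col 0: top cell = '.' → open
col 1: top cell = '.' → open
col 2: top cell = '.' → open
col 3: top cell = '.' → open
col 4: top cell = '.' → open
col 5: top cell = 'X' → FULL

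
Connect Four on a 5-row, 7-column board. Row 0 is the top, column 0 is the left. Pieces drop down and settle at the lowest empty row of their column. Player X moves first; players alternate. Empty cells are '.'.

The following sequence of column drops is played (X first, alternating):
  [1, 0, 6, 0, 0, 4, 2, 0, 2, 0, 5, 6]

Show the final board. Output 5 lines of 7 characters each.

Move 1: X drops in col 1, lands at row 4
Move 2: O drops in col 0, lands at row 4
Move 3: X drops in col 6, lands at row 4
Move 4: O drops in col 0, lands at row 3
Move 5: X drops in col 0, lands at row 2
Move 6: O drops in col 4, lands at row 4
Move 7: X drops in col 2, lands at row 4
Move 8: O drops in col 0, lands at row 1
Move 9: X drops in col 2, lands at row 3
Move 10: O drops in col 0, lands at row 0
Move 11: X drops in col 5, lands at row 4
Move 12: O drops in col 6, lands at row 3

Answer: O......
O......
X......
O.X...O
OXX.OXX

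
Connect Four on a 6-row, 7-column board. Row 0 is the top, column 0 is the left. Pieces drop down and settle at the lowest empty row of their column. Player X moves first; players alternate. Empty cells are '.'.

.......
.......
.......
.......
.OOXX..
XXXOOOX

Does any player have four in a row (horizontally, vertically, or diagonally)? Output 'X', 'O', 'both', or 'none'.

none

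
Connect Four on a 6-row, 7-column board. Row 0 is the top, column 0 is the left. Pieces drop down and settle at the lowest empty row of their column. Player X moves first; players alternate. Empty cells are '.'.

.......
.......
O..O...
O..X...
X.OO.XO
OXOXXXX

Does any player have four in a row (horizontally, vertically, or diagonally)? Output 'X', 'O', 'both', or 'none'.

X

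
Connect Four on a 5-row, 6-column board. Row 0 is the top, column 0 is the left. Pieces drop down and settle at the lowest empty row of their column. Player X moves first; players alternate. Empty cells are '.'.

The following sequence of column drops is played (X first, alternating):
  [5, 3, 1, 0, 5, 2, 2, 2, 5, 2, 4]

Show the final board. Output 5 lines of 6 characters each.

Move 1: X drops in col 5, lands at row 4
Move 2: O drops in col 3, lands at row 4
Move 3: X drops in col 1, lands at row 4
Move 4: O drops in col 0, lands at row 4
Move 5: X drops in col 5, lands at row 3
Move 6: O drops in col 2, lands at row 4
Move 7: X drops in col 2, lands at row 3
Move 8: O drops in col 2, lands at row 2
Move 9: X drops in col 5, lands at row 2
Move 10: O drops in col 2, lands at row 1
Move 11: X drops in col 4, lands at row 4

Answer: ......
..O...
..O..X
..X..X
OXOOXX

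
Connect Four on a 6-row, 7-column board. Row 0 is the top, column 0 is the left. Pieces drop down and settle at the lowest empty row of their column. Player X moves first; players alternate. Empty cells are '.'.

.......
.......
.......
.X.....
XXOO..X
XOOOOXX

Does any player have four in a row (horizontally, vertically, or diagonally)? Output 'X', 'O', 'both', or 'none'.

O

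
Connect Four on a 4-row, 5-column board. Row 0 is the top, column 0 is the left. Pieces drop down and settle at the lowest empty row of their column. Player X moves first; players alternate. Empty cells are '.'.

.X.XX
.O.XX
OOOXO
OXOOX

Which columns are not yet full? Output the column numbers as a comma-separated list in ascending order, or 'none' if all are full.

col 0: top cell = '.' → open
col 1: top cell = 'X' → FULL
col 2: top cell = '.' → open
col 3: top cell = 'X' → FULL
col 4: top cell = 'X' → FULL

Answer: 0,2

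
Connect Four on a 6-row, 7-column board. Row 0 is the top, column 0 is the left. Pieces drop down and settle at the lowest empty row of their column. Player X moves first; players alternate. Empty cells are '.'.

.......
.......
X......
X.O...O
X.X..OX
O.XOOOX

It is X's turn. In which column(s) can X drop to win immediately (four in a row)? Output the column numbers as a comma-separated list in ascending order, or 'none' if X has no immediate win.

Answer: 0

Derivation:
col 0: drop X → WIN!
col 1: drop X → no win
col 2: drop X → no win
col 3: drop X → no win
col 4: drop X → no win
col 5: drop X → no win
col 6: drop X → no win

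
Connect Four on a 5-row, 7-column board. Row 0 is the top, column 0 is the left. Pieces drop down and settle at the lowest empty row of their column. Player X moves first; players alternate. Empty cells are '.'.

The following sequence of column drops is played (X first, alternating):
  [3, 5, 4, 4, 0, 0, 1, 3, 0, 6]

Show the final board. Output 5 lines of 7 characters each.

Move 1: X drops in col 3, lands at row 4
Move 2: O drops in col 5, lands at row 4
Move 3: X drops in col 4, lands at row 4
Move 4: O drops in col 4, lands at row 3
Move 5: X drops in col 0, lands at row 4
Move 6: O drops in col 0, lands at row 3
Move 7: X drops in col 1, lands at row 4
Move 8: O drops in col 3, lands at row 3
Move 9: X drops in col 0, lands at row 2
Move 10: O drops in col 6, lands at row 4

Answer: .......
.......
X......
O..OO..
XX.XXOO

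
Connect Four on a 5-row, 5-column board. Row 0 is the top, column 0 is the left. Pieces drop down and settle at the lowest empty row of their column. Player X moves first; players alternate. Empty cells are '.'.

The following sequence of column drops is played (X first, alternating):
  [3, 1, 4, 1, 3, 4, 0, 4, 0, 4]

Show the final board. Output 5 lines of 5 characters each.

Move 1: X drops in col 3, lands at row 4
Move 2: O drops in col 1, lands at row 4
Move 3: X drops in col 4, lands at row 4
Move 4: O drops in col 1, lands at row 3
Move 5: X drops in col 3, lands at row 3
Move 6: O drops in col 4, lands at row 3
Move 7: X drops in col 0, lands at row 4
Move 8: O drops in col 4, lands at row 2
Move 9: X drops in col 0, lands at row 3
Move 10: O drops in col 4, lands at row 1

Answer: .....
....O
....O
XO.XO
XO.XX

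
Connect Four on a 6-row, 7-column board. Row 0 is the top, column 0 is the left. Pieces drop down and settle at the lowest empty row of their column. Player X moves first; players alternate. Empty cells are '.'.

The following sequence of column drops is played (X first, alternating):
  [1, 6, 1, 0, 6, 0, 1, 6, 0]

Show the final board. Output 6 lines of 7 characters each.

Answer: .......
.......
.......
XX....O
OX....X
OX....O

Derivation:
Move 1: X drops in col 1, lands at row 5
Move 2: O drops in col 6, lands at row 5
Move 3: X drops in col 1, lands at row 4
Move 4: O drops in col 0, lands at row 5
Move 5: X drops in col 6, lands at row 4
Move 6: O drops in col 0, lands at row 4
Move 7: X drops in col 1, lands at row 3
Move 8: O drops in col 6, lands at row 3
Move 9: X drops in col 0, lands at row 3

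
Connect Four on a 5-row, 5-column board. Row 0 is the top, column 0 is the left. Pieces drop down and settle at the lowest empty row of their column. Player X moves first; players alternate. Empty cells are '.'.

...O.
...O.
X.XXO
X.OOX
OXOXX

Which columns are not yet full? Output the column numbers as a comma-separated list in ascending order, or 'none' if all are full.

Answer: 0,1,2,4

Derivation:
col 0: top cell = '.' → open
col 1: top cell = '.' → open
col 2: top cell = '.' → open
col 3: top cell = 'O' → FULL
col 4: top cell = '.' → open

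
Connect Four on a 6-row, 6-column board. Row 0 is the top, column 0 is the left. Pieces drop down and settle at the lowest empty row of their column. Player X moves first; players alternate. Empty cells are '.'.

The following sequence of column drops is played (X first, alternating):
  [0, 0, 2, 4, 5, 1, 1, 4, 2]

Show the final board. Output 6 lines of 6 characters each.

Move 1: X drops in col 0, lands at row 5
Move 2: O drops in col 0, lands at row 4
Move 3: X drops in col 2, lands at row 5
Move 4: O drops in col 4, lands at row 5
Move 5: X drops in col 5, lands at row 5
Move 6: O drops in col 1, lands at row 5
Move 7: X drops in col 1, lands at row 4
Move 8: O drops in col 4, lands at row 4
Move 9: X drops in col 2, lands at row 4

Answer: ......
......
......
......
OXX.O.
XOX.OX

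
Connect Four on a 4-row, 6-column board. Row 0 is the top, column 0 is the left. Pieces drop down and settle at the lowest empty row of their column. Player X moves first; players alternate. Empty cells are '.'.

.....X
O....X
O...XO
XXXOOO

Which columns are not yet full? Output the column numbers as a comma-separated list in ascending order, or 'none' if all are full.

col 0: top cell = '.' → open
col 1: top cell = '.' → open
col 2: top cell = '.' → open
col 3: top cell = '.' → open
col 4: top cell = '.' → open
col 5: top cell = 'X' → FULL

Answer: 0,1,2,3,4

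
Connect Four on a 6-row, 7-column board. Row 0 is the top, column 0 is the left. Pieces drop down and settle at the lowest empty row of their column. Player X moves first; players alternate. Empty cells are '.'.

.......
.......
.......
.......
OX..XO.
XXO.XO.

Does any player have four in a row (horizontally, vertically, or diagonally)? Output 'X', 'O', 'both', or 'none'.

none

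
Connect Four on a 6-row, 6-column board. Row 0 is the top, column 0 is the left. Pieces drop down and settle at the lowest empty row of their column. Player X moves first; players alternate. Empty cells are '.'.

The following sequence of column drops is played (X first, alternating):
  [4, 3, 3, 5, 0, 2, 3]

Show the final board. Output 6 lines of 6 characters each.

Move 1: X drops in col 4, lands at row 5
Move 2: O drops in col 3, lands at row 5
Move 3: X drops in col 3, lands at row 4
Move 4: O drops in col 5, lands at row 5
Move 5: X drops in col 0, lands at row 5
Move 6: O drops in col 2, lands at row 5
Move 7: X drops in col 3, lands at row 3

Answer: ......
......
......
...X..
...X..
X.OOXO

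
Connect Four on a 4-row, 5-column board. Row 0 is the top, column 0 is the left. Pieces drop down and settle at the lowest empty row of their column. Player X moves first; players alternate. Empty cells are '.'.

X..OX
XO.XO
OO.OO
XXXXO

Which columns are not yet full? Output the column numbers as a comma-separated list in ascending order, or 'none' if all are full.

Answer: 1,2

Derivation:
col 0: top cell = 'X' → FULL
col 1: top cell = '.' → open
col 2: top cell = '.' → open
col 3: top cell = 'O' → FULL
col 4: top cell = 'X' → FULL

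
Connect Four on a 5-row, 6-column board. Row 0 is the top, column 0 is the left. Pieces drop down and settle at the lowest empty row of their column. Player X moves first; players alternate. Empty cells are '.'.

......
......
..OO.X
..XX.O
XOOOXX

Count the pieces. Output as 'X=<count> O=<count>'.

X=6 O=6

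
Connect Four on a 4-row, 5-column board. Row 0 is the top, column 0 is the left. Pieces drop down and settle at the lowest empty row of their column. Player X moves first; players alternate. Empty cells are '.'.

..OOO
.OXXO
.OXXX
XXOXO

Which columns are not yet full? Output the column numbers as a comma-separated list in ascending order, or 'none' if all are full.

Answer: 0,1

Derivation:
col 0: top cell = '.' → open
col 1: top cell = '.' → open
col 2: top cell = 'O' → FULL
col 3: top cell = 'O' → FULL
col 4: top cell = 'O' → FULL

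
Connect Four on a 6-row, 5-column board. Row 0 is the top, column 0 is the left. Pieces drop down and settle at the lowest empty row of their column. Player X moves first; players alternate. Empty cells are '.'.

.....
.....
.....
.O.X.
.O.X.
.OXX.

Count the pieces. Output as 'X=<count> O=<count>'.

X=4 O=3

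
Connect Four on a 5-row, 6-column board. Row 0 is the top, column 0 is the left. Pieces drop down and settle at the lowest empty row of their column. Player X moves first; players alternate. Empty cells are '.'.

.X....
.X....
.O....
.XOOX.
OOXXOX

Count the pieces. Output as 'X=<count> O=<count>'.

X=7 O=6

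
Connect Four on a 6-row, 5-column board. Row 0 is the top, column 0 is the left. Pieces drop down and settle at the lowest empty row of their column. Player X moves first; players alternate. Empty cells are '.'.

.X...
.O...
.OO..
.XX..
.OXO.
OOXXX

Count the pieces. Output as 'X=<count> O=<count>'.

X=7 O=7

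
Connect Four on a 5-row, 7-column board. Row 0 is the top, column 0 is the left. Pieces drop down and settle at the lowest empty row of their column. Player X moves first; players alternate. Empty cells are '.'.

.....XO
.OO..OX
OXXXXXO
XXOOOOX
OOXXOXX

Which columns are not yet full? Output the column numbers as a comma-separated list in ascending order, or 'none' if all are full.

Answer: 0,1,2,3,4

Derivation:
col 0: top cell = '.' → open
col 1: top cell = '.' → open
col 2: top cell = '.' → open
col 3: top cell = '.' → open
col 4: top cell = '.' → open
col 5: top cell = 'X' → FULL
col 6: top cell = 'O' → FULL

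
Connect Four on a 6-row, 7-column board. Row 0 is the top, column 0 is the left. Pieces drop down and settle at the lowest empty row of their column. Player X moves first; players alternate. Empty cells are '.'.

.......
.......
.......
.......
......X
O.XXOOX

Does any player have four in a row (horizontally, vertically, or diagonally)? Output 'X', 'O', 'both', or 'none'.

none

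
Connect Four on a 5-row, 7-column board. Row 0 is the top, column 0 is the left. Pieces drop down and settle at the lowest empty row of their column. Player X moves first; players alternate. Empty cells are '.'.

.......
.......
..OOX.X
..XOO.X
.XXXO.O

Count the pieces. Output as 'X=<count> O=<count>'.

X=7 O=6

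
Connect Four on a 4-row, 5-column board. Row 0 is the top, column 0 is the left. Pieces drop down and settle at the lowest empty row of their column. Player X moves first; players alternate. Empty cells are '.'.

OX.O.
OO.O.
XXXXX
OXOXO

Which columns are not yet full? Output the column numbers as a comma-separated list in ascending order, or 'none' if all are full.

col 0: top cell = 'O' → FULL
col 1: top cell = 'X' → FULL
col 2: top cell = '.' → open
col 3: top cell = 'O' → FULL
col 4: top cell = '.' → open

Answer: 2,4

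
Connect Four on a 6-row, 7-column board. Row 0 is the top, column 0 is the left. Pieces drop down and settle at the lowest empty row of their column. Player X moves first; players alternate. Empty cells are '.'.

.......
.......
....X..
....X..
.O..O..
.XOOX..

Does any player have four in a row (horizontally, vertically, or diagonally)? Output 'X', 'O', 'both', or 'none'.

none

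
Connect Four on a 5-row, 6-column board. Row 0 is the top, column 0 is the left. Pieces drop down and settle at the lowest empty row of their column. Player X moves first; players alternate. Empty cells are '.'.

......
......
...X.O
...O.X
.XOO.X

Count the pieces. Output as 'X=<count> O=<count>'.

X=4 O=4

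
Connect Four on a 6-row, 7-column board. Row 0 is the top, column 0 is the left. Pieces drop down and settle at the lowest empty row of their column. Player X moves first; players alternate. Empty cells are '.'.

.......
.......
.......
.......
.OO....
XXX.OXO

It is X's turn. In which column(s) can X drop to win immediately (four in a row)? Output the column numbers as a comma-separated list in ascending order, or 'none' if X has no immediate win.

Answer: 3

Derivation:
col 0: drop X → no win
col 1: drop X → no win
col 2: drop X → no win
col 3: drop X → WIN!
col 4: drop X → no win
col 5: drop X → no win
col 6: drop X → no win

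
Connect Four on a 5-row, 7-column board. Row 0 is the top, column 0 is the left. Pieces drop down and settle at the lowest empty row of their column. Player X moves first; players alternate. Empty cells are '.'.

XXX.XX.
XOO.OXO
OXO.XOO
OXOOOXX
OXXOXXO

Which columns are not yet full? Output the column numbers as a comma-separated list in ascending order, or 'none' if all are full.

col 0: top cell = 'X' → FULL
col 1: top cell = 'X' → FULL
col 2: top cell = 'X' → FULL
col 3: top cell = '.' → open
col 4: top cell = 'X' → FULL
col 5: top cell = 'X' → FULL
col 6: top cell = '.' → open

Answer: 3,6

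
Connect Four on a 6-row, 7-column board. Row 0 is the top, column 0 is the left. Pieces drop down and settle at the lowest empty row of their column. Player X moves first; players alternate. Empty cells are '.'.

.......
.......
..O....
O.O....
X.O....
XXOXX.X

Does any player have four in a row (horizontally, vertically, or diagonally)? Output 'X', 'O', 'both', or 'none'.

O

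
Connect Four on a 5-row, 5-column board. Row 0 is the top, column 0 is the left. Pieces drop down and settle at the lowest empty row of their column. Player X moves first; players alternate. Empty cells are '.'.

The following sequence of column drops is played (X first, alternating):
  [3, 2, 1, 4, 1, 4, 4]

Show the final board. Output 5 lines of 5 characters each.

Move 1: X drops in col 3, lands at row 4
Move 2: O drops in col 2, lands at row 4
Move 3: X drops in col 1, lands at row 4
Move 4: O drops in col 4, lands at row 4
Move 5: X drops in col 1, lands at row 3
Move 6: O drops in col 4, lands at row 3
Move 7: X drops in col 4, lands at row 2

Answer: .....
.....
....X
.X..O
.XOXO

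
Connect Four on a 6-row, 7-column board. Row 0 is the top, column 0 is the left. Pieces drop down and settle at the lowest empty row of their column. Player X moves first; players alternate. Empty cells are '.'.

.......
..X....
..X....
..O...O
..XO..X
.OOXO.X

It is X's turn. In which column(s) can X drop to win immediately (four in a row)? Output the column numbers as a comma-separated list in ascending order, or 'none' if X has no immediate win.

col 0: drop X → no win
col 1: drop X → no win
col 2: drop X → no win
col 3: drop X → no win
col 4: drop X → no win
col 5: drop X → no win
col 6: drop X → no win

Answer: none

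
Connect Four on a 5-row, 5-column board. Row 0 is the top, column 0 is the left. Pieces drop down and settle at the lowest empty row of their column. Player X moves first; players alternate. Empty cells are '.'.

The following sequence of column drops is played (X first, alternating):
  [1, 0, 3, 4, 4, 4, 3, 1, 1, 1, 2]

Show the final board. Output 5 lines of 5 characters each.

Move 1: X drops in col 1, lands at row 4
Move 2: O drops in col 0, lands at row 4
Move 3: X drops in col 3, lands at row 4
Move 4: O drops in col 4, lands at row 4
Move 5: X drops in col 4, lands at row 3
Move 6: O drops in col 4, lands at row 2
Move 7: X drops in col 3, lands at row 3
Move 8: O drops in col 1, lands at row 3
Move 9: X drops in col 1, lands at row 2
Move 10: O drops in col 1, lands at row 1
Move 11: X drops in col 2, lands at row 4

Answer: .....
.O...
.X..O
.O.XX
OXXXO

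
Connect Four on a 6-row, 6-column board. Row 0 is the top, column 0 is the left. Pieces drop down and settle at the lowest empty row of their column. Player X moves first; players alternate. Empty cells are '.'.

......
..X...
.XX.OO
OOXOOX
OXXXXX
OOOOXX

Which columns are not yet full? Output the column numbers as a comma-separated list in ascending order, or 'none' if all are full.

Answer: 0,1,2,3,4,5

Derivation:
col 0: top cell = '.' → open
col 1: top cell = '.' → open
col 2: top cell = '.' → open
col 3: top cell = '.' → open
col 4: top cell = '.' → open
col 5: top cell = '.' → open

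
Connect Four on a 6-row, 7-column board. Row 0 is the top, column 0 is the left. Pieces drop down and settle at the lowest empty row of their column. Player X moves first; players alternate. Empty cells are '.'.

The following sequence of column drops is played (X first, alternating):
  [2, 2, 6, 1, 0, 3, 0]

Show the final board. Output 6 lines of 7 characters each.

Move 1: X drops in col 2, lands at row 5
Move 2: O drops in col 2, lands at row 4
Move 3: X drops in col 6, lands at row 5
Move 4: O drops in col 1, lands at row 5
Move 5: X drops in col 0, lands at row 5
Move 6: O drops in col 3, lands at row 5
Move 7: X drops in col 0, lands at row 4

Answer: .......
.......
.......
.......
X.O....
XOXO..X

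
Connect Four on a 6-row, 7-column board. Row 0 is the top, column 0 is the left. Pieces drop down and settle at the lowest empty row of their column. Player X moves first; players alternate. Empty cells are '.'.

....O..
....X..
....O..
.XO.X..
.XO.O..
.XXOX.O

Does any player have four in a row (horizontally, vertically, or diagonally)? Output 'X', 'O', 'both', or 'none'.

none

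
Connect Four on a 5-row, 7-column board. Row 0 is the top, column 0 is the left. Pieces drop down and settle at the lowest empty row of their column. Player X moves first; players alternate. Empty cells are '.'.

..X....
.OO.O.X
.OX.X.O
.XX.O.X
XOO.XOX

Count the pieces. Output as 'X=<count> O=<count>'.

X=10 O=9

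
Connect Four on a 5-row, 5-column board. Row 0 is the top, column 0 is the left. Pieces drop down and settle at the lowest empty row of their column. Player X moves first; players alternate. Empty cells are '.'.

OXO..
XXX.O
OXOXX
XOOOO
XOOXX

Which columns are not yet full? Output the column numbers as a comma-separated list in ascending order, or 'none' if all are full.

Answer: 3,4

Derivation:
col 0: top cell = 'O' → FULL
col 1: top cell = 'X' → FULL
col 2: top cell = 'O' → FULL
col 3: top cell = '.' → open
col 4: top cell = '.' → open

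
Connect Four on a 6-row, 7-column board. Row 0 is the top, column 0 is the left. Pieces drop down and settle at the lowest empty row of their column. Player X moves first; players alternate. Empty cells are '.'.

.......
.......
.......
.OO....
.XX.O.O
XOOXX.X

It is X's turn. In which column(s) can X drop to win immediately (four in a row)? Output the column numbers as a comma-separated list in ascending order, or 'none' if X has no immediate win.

col 0: drop X → no win
col 1: drop X → no win
col 2: drop X → no win
col 3: drop X → no win
col 4: drop X → no win
col 5: drop X → WIN!
col 6: drop X → no win

Answer: 5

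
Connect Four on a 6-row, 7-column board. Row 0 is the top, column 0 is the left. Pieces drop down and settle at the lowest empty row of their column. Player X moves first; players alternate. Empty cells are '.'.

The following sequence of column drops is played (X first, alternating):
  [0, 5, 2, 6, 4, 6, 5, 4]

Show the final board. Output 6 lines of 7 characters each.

Move 1: X drops in col 0, lands at row 5
Move 2: O drops in col 5, lands at row 5
Move 3: X drops in col 2, lands at row 5
Move 4: O drops in col 6, lands at row 5
Move 5: X drops in col 4, lands at row 5
Move 6: O drops in col 6, lands at row 4
Move 7: X drops in col 5, lands at row 4
Move 8: O drops in col 4, lands at row 4

Answer: .......
.......
.......
.......
....OXO
X.X.XOO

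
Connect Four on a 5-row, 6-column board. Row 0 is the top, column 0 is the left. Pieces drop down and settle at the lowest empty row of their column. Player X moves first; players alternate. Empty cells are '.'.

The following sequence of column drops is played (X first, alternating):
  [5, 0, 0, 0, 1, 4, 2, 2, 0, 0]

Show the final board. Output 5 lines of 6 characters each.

Answer: O.....
X.....
O.....
X.O...
OXX.OX

Derivation:
Move 1: X drops in col 5, lands at row 4
Move 2: O drops in col 0, lands at row 4
Move 3: X drops in col 0, lands at row 3
Move 4: O drops in col 0, lands at row 2
Move 5: X drops in col 1, lands at row 4
Move 6: O drops in col 4, lands at row 4
Move 7: X drops in col 2, lands at row 4
Move 8: O drops in col 2, lands at row 3
Move 9: X drops in col 0, lands at row 1
Move 10: O drops in col 0, lands at row 0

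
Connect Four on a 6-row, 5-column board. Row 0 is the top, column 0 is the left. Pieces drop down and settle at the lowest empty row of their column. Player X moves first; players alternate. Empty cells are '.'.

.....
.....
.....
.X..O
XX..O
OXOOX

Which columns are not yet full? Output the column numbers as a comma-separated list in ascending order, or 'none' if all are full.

col 0: top cell = '.' → open
col 1: top cell = '.' → open
col 2: top cell = '.' → open
col 3: top cell = '.' → open
col 4: top cell = '.' → open

Answer: 0,1,2,3,4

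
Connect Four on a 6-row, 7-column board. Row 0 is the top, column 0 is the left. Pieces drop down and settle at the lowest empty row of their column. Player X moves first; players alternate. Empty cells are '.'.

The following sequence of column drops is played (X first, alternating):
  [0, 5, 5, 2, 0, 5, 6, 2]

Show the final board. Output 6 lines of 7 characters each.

Move 1: X drops in col 0, lands at row 5
Move 2: O drops in col 5, lands at row 5
Move 3: X drops in col 5, lands at row 4
Move 4: O drops in col 2, lands at row 5
Move 5: X drops in col 0, lands at row 4
Move 6: O drops in col 5, lands at row 3
Move 7: X drops in col 6, lands at row 5
Move 8: O drops in col 2, lands at row 4

Answer: .......
.......
.......
.....O.
X.O..X.
X.O..OX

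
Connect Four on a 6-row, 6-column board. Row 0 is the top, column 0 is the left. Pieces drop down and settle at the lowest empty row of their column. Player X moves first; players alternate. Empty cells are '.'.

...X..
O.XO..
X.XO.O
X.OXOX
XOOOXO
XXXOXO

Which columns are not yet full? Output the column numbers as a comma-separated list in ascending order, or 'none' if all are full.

Answer: 0,1,2,4,5

Derivation:
col 0: top cell = '.' → open
col 1: top cell = '.' → open
col 2: top cell = '.' → open
col 3: top cell = 'X' → FULL
col 4: top cell = '.' → open
col 5: top cell = '.' → open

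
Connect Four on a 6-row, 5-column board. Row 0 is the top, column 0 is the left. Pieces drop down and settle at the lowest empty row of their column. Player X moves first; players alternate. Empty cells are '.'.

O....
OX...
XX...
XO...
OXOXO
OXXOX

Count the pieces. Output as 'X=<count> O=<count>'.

X=9 O=8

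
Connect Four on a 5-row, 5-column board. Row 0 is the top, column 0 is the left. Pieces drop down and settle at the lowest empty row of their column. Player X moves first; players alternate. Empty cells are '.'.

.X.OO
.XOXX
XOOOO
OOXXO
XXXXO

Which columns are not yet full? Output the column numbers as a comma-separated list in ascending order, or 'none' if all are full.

col 0: top cell = '.' → open
col 1: top cell = 'X' → FULL
col 2: top cell = '.' → open
col 3: top cell = 'O' → FULL
col 4: top cell = 'O' → FULL

Answer: 0,2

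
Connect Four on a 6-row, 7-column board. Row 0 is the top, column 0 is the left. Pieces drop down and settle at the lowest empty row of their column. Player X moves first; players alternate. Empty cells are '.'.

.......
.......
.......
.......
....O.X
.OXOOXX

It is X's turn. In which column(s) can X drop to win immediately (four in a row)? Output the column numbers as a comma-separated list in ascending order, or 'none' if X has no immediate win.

Answer: none

Derivation:
col 0: drop X → no win
col 1: drop X → no win
col 2: drop X → no win
col 3: drop X → no win
col 4: drop X → no win
col 5: drop X → no win
col 6: drop X → no win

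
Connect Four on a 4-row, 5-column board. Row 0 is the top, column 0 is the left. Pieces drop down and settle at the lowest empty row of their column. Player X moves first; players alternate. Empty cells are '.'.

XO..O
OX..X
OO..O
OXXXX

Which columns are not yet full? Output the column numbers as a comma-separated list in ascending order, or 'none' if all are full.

Answer: 2,3

Derivation:
col 0: top cell = 'X' → FULL
col 1: top cell = 'O' → FULL
col 2: top cell = '.' → open
col 3: top cell = '.' → open
col 4: top cell = 'O' → FULL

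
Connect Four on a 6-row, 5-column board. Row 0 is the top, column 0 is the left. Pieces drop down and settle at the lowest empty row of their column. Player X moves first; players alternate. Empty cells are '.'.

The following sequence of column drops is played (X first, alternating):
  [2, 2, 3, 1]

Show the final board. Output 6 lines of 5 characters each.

Answer: .....
.....
.....
.....
..O..
.OXX.

Derivation:
Move 1: X drops in col 2, lands at row 5
Move 2: O drops in col 2, lands at row 4
Move 3: X drops in col 3, lands at row 5
Move 4: O drops in col 1, lands at row 5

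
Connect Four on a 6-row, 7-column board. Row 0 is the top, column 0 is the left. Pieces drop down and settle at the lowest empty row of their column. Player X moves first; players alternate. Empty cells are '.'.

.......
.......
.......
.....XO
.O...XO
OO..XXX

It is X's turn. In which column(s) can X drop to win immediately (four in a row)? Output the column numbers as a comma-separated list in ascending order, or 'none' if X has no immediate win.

col 0: drop X → no win
col 1: drop X → no win
col 2: drop X → no win
col 3: drop X → WIN!
col 4: drop X → no win
col 5: drop X → WIN!
col 6: drop X → no win

Answer: 3,5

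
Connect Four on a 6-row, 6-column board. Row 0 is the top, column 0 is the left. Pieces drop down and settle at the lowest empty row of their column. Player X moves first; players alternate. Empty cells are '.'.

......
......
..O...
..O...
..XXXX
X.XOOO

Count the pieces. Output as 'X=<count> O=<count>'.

X=6 O=5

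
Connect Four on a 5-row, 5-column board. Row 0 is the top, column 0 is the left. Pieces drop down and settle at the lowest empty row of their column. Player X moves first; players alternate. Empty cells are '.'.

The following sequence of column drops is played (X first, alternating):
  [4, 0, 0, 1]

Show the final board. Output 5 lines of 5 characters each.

Move 1: X drops in col 4, lands at row 4
Move 2: O drops in col 0, lands at row 4
Move 3: X drops in col 0, lands at row 3
Move 4: O drops in col 1, lands at row 4

Answer: .....
.....
.....
X....
OO..X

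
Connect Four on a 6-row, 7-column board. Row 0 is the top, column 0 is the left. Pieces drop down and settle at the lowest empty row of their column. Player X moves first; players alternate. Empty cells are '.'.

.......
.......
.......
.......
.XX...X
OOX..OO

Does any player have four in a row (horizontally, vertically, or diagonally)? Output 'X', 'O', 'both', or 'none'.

none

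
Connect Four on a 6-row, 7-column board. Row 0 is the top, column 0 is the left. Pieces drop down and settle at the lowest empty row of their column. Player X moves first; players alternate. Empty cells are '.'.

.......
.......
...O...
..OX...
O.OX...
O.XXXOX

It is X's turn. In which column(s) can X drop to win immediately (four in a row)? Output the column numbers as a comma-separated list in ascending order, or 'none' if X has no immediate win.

Answer: 1

Derivation:
col 0: drop X → no win
col 1: drop X → WIN!
col 2: drop X → no win
col 3: drop X → no win
col 4: drop X → no win
col 5: drop X → no win
col 6: drop X → no win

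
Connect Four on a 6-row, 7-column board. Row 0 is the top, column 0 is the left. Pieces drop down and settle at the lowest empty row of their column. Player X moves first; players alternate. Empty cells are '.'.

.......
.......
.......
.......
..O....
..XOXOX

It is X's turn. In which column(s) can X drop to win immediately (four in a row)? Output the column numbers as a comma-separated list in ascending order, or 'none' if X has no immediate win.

Answer: none

Derivation:
col 0: drop X → no win
col 1: drop X → no win
col 2: drop X → no win
col 3: drop X → no win
col 4: drop X → no win
col 5: drop X → no win
col 6: drop X → no win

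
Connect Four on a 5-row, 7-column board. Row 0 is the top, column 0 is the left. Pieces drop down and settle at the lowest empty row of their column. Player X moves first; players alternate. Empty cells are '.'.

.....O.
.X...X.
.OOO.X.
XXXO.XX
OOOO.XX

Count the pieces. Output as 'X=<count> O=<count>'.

X=10 O=9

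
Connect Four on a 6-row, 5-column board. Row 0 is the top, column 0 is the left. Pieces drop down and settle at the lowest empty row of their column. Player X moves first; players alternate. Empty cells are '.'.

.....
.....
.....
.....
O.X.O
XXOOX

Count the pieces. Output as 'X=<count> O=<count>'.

X=4 O=4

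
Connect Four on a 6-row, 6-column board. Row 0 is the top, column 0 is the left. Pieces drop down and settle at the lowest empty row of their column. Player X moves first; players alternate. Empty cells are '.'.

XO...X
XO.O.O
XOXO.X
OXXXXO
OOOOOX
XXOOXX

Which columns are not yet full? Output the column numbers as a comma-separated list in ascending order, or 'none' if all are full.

col 0: top cell = 'X' → FULL
col 1: top cell = 'O' → FULL
col 2: top cell = '.' → open
col 3: top cell = '.' → open
col 4: top cell = '.' → open
col 5: top cell = 'X' → FULL

Answer: 2,3,4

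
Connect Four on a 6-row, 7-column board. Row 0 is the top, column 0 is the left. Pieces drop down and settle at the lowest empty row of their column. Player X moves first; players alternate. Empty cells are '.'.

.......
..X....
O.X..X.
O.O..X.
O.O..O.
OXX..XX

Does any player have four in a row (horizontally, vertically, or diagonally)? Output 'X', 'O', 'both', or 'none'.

O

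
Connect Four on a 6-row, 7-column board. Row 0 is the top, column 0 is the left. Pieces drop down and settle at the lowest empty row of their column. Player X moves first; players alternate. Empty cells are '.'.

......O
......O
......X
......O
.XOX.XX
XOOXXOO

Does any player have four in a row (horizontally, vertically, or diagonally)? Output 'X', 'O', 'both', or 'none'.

none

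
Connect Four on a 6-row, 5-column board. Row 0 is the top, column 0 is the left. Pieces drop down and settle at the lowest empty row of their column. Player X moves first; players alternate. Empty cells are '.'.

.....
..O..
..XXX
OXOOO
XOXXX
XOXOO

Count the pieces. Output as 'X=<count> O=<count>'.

X=10 O=9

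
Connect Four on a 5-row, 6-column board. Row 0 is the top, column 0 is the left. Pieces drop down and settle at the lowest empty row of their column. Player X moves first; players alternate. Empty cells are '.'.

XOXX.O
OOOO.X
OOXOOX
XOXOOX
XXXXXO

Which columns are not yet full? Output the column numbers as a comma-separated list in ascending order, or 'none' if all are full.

Answer: 4

Derivation:
col 0: top cell = 'X' → FULL
col 1: top cell = 'O' → FULL
col 2: top cell = 'X' → FULL
col 3: top cell = 'X' → FULL
col 4: top cell = '.' → open
col 5: top cell = 'O' → FULL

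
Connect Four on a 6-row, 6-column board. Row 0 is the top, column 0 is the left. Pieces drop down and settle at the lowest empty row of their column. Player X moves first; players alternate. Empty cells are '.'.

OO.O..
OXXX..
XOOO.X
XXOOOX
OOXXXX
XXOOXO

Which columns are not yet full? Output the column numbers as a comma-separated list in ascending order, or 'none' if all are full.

col 0: top cell = 'O' → FULL
col 1: top cell = 'O' → FULL
col 2: top cell = '.' → open
col 3: top cell = 'O' → FULL
col 4: top cell = '.' → open
col 5: top cell = '.' → open

Answer: 2,4,5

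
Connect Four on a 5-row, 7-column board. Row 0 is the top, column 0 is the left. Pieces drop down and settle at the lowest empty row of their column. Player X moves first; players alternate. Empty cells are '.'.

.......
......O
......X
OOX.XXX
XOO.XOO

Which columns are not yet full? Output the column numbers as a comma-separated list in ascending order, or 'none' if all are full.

col 0: top cell = '.' → open
col 1: top cell = '.' → open
col 2: top cell = '.' → open
col 3: top cell = '.' → open
col 4: top cell = '.' → open
col 5: top cell = '.' → open
col 6: top cell = '.' → open

Answer: 0,1,2,3,4,5,6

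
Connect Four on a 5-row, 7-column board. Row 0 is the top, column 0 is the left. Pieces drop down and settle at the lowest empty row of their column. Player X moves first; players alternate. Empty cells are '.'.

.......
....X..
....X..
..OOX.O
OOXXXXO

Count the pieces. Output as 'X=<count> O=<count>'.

X=7 O=6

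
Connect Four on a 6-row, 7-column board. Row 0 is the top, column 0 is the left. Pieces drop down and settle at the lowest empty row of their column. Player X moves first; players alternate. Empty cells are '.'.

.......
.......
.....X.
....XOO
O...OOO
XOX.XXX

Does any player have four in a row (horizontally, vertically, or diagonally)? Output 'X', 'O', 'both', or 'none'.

none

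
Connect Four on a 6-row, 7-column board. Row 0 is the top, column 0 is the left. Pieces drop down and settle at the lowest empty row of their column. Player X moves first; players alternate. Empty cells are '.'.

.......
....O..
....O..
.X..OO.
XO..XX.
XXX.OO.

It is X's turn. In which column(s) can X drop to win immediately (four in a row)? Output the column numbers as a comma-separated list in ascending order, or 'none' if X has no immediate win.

Answer: 3

Derivation:
col 0: drop X → no win
col 1: drop X → no win
col 2: drop X → no win
col 3: drop X → WIN!
col 4: drop X → no win
col 5: drop X → no win
col 6: drop X → no win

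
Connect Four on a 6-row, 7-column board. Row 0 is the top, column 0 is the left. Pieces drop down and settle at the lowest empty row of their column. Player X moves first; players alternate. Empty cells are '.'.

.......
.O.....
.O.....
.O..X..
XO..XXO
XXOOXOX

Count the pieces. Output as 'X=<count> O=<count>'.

X=8 O=8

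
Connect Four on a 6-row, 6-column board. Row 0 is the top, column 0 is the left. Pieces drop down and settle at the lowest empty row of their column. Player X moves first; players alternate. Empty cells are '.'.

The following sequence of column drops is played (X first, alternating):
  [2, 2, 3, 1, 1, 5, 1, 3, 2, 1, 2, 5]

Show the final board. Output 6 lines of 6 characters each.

Move 1: X drops in col 2, lands at row 5
Move 2: O drops in col 2, lands at row 4
Move 3: X drops in col 3, lands at row 5
Move 4: O drops in col 1, lands at row 5
Move 5: X drops in col 1, lands at row 4
Move 6: O drops in col 5, lands at row 5
Move 7: X drops in col 1, lands at row 3
Move 8: O drops in col 3, lands at row 4
Move 9: X drops in col 2, lands at row 3
Move 10: O drops in col 1, lands at row 2
Move 11: X drops in col 2, lands at row 2
Move 12: O drops in col 5, lands at row 4

Answer: ......
......
.OX...
.XX...
.XOO.O
.OXX.O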